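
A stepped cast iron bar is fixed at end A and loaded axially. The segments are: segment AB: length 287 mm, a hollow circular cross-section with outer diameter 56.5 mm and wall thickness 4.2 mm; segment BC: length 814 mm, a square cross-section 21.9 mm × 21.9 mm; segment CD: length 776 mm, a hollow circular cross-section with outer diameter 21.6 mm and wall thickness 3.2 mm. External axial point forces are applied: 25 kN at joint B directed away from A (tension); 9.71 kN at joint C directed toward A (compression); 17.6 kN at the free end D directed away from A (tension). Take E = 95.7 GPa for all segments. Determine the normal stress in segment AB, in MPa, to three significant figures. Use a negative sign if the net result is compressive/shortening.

47.7 MPa

Internal axial forces (sectioning from the free end, tension +): N_CD = 17.6 kN, N_BC = 7.89 kN, N_AB = 32.89 kN.
A_AB = 690.1 mm².
σ_AB = N_AB/A_AB = 32890/690.1 = 47.66 MPa.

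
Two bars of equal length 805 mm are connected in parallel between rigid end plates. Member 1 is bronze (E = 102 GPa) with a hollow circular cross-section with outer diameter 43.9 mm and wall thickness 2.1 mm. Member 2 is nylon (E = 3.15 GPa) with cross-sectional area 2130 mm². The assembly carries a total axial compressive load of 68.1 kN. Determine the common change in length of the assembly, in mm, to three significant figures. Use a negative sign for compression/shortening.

-1.57 mm

A_1 = 275.8 mm².
Equal strain + equilibrium ⇒ each member carries load in proportion to AE: A₁E₁ = 28130000 N, A₂E₂ = 6710000 N, ΣAE = 34840000 N.
δ = PL/ΣAE = -68100·805/34840000 = -1.574 mm.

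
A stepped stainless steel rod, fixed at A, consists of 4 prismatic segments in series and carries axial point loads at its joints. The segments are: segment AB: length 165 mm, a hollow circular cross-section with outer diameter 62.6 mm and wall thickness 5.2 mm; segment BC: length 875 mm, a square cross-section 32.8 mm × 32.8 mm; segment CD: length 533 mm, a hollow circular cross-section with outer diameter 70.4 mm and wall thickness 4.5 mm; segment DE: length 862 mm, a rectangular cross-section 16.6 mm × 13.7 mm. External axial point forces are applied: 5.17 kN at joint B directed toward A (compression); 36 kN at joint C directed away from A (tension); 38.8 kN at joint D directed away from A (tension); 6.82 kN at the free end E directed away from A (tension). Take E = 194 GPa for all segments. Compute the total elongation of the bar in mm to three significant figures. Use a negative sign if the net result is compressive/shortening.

0.679 mm

Internal axial forces (sectioning from the free end, tension +): N_DE = 6.82 kN, N_CD = 45.62 kN, N_BC = 81.62 kN, N_AB = 76.45 kN.
A_AB = 937.7 mm².
A_BC = 1076 mm².
A_CD = 931.6 mm².
A_DE = 227.4 mm².
δ_AB = 76450·165/(937.7·194000) = 0.06934 mm
δ_BC = 81620·875/(1076·194000) = 0.3422 mm
δ_CD = 45620·533/(931.6·194000) = 0.1345 mm
δ_DE = 6820·862/(227.4·194000) = 0.1332 mm
δ = Σδ_i = 0.6793 mm.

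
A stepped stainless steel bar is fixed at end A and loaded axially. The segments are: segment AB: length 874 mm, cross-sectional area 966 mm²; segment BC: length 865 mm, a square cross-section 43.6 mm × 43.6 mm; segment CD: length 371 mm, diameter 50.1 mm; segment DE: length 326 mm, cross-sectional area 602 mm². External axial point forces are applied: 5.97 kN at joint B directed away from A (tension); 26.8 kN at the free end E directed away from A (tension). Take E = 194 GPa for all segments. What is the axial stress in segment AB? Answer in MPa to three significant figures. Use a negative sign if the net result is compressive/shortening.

33.9 MPa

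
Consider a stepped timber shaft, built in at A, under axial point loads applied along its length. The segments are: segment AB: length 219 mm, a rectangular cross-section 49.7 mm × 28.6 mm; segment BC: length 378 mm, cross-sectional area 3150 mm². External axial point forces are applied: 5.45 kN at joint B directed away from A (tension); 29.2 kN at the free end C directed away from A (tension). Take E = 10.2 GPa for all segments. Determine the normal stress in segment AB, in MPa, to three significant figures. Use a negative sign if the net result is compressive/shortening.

24.4 MPa

Internal axial forces (sectioning from the free end, tension +): N_BC = 29.2 kN, N_AB = 34.65 kN.
A_AB = 1421 mm².
σ_AB = N_AB/A_AB = 34650/1421 = 24.38 MPa.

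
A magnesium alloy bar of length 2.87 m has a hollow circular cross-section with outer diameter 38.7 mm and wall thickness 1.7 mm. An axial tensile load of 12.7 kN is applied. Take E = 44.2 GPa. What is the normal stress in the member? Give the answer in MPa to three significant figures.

64.3 MPa

A = 197.6 mm².
σ = N/A = 12700/197.6 = 64.27 MPa.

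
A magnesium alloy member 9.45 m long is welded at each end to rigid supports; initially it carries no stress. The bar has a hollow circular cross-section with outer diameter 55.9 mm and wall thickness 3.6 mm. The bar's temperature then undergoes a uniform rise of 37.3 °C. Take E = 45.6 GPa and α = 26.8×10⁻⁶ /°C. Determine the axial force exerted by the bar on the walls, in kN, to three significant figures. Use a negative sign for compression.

-27.0 kN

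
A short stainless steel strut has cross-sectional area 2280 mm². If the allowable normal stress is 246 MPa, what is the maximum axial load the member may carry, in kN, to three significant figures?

P_max = σ_allow · A = 246 · 2280 = 560900 N = 560.9 kN.

561 kN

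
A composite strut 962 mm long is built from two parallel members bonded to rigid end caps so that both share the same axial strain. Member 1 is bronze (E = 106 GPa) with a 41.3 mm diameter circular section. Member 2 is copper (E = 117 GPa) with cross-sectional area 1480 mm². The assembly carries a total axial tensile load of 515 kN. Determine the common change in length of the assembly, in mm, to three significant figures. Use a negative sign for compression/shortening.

1.57 mm

A_1 = 1340 mm².
Equal strain + equilibrium ⇒ each member carries load in proportion to AE: A₁E₁ = 142000000 N, A₂E₂ = 173200000 N, ΣAE = 315200000 N.
δ = PL/ΣAE = 515000·962/315200000 = 1.572 mm.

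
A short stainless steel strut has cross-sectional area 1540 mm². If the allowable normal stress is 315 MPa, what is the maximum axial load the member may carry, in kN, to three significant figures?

P_max = σ_allow · A = 315 · 1540 = 485100 N = 485.1 kN.

485 kN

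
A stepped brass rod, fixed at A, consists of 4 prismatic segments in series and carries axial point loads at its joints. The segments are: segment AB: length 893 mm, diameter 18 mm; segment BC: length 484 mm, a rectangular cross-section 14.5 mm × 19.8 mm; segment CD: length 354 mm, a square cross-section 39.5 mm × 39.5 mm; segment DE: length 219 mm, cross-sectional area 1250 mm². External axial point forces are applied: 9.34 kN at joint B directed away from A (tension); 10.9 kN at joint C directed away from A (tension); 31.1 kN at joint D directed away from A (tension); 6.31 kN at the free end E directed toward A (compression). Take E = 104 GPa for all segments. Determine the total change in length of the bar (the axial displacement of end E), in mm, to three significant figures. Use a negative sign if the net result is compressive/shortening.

2.14 mm

Internal axial forces (sectioning from the free end, tension +): N_DE = -6.31 kN, N_CD = 24.79 kN, N_BC = 35.69 kN, N_AB = 45.03 kN.
A_AB = 254.5 mm².
A_BC = 287.1 mm².
A_CD = 1560 mm².
δ_AB = 45030·893/(254.5·104000) = 1.519 mm
δ_BC = 35690·484/(287.1·104000) = 0.5785 mm
δ_CD = 24790·354/(1560·104000) = 0.05408 mm
δ_DE = -6310·219/(1250·104000) = -0.01063 mm
δ = Σδ_i = 2.141 mm.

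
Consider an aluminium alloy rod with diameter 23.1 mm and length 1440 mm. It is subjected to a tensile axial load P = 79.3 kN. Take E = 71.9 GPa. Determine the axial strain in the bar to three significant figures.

0.00263

A = 419.1 mm².
σ = N/A = 189.2 MPa; ε = σ/E = 189.2/71900 = 2.632e-03.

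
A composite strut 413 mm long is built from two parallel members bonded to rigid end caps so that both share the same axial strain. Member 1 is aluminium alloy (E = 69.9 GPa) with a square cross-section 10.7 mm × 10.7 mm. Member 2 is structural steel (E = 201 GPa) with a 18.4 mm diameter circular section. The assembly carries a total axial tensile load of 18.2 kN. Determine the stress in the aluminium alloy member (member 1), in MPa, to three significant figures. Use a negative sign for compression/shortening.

20.7 MPa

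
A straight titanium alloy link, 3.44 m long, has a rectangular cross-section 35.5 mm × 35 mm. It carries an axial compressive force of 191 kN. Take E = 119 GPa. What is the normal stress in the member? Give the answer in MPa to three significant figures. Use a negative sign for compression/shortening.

-154 MPa

A = 1242 mm².
σ = N/A = -191000/1242 = -153.7 MPa.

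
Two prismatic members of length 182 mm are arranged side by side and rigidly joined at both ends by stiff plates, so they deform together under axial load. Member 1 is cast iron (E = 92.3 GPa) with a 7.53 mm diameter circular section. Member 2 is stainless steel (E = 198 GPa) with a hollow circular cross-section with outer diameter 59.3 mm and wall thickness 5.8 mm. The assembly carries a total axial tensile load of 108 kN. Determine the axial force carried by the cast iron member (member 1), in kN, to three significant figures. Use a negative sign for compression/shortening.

A_1 = 44.53 mm².
A_2 = 974.8 mm².
Equal strain + equilibrium ⇒ each member carries load in proportion to AE: A₁E₁ = 4110000 N, A₂E₂ = 193000000 N, ΣAE = 197100000 N.
F₁ = P·A₁E₁/ΣAE = 108000·4110000/197100000 = 2252 N.

2.25 kN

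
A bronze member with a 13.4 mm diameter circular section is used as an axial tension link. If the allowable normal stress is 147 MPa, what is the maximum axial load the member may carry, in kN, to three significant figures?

20.7 kN

A = 141 mm².
P_max = σ_allow · A = 147 · 141 = 20730 N = 20.73 kN.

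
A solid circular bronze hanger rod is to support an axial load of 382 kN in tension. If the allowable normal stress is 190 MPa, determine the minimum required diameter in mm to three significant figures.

50.6 mm

Required area A ≥ P/σ_allow = 382000/190 = 2011 mm².
For a solid circular section, d ≥ √(4A/π) = 50.6 mm.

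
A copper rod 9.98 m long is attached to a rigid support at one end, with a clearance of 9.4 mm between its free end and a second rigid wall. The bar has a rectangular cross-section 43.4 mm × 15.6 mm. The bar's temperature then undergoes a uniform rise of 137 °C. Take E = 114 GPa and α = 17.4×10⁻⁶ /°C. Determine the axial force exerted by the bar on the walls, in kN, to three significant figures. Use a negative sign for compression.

-111 kN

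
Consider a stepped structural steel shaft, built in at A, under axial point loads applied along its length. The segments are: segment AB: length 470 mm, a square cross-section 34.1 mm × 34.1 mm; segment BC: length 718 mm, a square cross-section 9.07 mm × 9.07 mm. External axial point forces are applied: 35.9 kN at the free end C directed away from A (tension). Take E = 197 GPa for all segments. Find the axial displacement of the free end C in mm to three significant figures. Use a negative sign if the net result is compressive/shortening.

Internal axial forces (sectioning from the free end, tension +): N_BC = 35.9 kN, N_AB = 35.9 kN.
A_AB = 1163 mm².
A_BC = 82.26 mm².
δ_AB = 35900·470/(1163·197000) = 0.07366 mm
δ_BC = 35900·718/(82.26·197000) = 1.591 mm
δ = Σδ_i = 1.664 mm.

1.66 mm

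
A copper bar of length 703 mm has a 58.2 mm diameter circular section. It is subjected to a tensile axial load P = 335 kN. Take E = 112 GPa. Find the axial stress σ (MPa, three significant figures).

126 MPa

A = 2660 mm².
σ = N/A = 335000/2660 = 125.9 MPa.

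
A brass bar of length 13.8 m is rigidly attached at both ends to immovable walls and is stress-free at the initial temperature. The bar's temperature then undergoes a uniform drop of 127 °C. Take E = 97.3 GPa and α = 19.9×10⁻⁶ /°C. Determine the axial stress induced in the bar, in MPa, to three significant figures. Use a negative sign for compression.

246 MPa

Free thermal expansion αLΔT = 19.9e-6 · 13800 · -127 = -34.88 mm.
The walls impose strain ε = −(-34.88)/13800 = 2.5273e-03; σ = Eε = 97300 · 2.5273e-03 = 245.9 MPa.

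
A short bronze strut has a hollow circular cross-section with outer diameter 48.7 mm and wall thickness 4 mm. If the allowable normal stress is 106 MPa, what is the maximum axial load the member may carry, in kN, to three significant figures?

59.5 kN

A = 561.7 mm².
P_max = σ_allow · A = 106 · 561.7 = 59540 N = 59.54 kN.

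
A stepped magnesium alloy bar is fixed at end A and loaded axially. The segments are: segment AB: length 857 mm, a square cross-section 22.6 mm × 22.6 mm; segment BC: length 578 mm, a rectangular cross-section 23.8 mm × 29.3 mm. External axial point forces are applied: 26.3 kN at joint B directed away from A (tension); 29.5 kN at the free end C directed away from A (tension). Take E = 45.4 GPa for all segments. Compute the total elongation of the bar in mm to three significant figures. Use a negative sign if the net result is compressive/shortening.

2.60 mm

Internal axial forces (sectioning from the free end, tension +): N_BC = 29.5 kN, N_AB = 55.8 kN.
A_AB = 510.8 mm².
A_BC = 697.3 mm².
δ_AB = 55800·857/(510.8·45400) = 2.062 mm
δ_BC = 29500·578/(697.3·45400) = 0.5386 mm
δ = Σδ_i = 2.601 mm.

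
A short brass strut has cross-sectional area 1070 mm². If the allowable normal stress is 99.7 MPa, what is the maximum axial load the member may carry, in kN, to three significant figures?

107 kN

P_max = σ_allow · A = 99.7 · 1070 = 106700 N = 106.7 kN.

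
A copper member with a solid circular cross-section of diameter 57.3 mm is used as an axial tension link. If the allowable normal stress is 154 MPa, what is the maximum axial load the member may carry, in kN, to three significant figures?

A = 2579 mm².
P_max = σ_allow · A = 154 · 2579 = 397100 N = 397.1 kN.

397 kN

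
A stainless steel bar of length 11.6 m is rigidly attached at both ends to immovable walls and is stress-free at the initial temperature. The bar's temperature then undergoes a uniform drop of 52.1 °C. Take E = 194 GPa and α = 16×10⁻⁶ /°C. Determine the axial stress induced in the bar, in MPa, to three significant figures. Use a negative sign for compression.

Free thermal expansion αLΔT = 16e-6 · 11600 · -52.1 = -9.67 mm.
The walls impose strain ε = −(-9.67)/11600 = 8.3360e-04; σ = Eε = 194000 · 8.3360e-04 = 161.7 MPa.

162 MPa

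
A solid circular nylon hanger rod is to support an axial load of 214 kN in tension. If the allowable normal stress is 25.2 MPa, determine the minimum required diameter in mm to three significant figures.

Required area A ≥ P/σ_allow = 214000/25.2 = 8492 mm².
For a solid circular section, d ≥ √(4A/π) = 104 mm.

104 mm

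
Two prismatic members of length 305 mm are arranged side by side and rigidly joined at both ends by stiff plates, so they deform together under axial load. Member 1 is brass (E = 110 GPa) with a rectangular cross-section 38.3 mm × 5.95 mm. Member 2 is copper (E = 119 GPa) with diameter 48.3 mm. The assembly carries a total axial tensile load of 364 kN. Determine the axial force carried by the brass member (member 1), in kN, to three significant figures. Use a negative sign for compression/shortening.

37.5 kN

A_1 = 227.9 mm².
A_2 = 1832 mm².
Equal strain + equilibrium ⇒ each member carries load in proportion to AE: A₁E₁ = 25070000 N, A₂E₂ = 218000000 N, ΣAE = 243100000 N.
F₁ = P·A₁E₁/ΣAE = 364000·25070000/243100000 = 37530 N.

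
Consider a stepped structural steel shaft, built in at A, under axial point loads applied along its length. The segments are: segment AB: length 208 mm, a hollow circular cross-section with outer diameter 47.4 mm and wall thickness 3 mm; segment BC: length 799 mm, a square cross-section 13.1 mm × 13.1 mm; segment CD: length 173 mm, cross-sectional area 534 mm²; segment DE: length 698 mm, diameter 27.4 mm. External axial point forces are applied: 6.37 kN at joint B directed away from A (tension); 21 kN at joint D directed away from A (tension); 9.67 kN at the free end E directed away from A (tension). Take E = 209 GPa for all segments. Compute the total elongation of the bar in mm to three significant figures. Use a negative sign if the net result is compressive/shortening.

0.874 mm

Internal axial forces (sectioning from the free end, tension +): N_DE = 9.67 kN, N_CD = 30.67 kN, N_BC = 30.67 kN, N_AB = 37.04 kN.
A_AB = 418.5 mm².
A_BC = 171.6 mm².
A_DE = 589.6 mm².
δ_AB = 37040·208/(418.5·209000) = 0.08809 mm
δ_BC = 30670·799/(171.6·209000) = 0.6832 mm
δ_CD = 30670·173/(534·209000) = 0.04754 mm
δ_DE = 9670·698/(589.6·209000) = 0.05477 mm
δ = Σδ_i = 0.8736 mm.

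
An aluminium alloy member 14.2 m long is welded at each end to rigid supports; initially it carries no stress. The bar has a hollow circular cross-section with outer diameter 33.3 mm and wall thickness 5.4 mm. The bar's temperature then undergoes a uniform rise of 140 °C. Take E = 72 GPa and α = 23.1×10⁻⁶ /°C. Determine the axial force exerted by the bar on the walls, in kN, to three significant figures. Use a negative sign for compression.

Free thermal expansion αLΔT = 23.1e-6 · 14200 · 140 = 45.92 mm.
The walls impose strain ε = −(45.92)/14200 = -3.2340e-03; σ = Eε = 72000 · -3.2340e-03 = -232.8 MPa.
Wall reaction R = σ·A = -232.8·473.3 = -110200 N = -110.2 kN.

-110 kN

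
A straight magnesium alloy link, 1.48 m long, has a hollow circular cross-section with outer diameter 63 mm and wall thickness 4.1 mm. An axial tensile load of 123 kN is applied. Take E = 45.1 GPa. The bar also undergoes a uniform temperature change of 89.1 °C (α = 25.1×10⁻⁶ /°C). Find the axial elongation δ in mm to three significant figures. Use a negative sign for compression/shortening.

8.63 mm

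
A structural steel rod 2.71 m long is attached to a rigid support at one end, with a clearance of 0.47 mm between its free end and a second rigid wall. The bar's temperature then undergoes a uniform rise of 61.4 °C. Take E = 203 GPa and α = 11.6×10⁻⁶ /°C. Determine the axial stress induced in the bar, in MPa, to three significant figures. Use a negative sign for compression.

-109 MPa

Free thermal expansion αLΔT = 11.6e-6 · 2710 · 61.4 = 1.93 mm.
The walls engage after the gap closes; constrained expansion = 1.93 − 0.47 = 1.46 mm.
The walls impose strain ε = −(1.46)/2710 = -5.3881e-04; σ = Eε = 203000 · -5.3881e-04 = -109.4 MPa.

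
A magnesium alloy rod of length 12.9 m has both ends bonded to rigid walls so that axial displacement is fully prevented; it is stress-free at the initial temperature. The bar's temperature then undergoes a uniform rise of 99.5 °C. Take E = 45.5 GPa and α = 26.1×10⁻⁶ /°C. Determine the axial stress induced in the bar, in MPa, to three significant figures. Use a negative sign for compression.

Free thermal expansion αLΔT = 26.1e-6 · 12900 · 99.5 = 33.5 mm.
The walls impose strain ε = −(33.5)/12900 = -2.5970e-03; σ = Eε = 45500 · -2.5970e-03 = -118.2 MPa.

-118 MPa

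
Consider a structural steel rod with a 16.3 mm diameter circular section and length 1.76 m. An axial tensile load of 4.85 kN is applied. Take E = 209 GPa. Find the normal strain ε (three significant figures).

1.11e-04

A = 208.7 mm².
σ = N/A = 23.24 MPa; ε = σ/E = 23.24/209000 = 1.112e-04.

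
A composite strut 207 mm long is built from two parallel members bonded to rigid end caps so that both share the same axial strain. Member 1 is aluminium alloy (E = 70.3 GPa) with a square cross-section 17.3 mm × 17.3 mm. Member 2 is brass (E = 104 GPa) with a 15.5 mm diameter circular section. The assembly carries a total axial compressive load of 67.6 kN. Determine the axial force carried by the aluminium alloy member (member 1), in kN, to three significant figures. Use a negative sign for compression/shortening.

A_1 = 299.3 mm².
A_2 = 188.7 mm².
Equal strain + equilibrium ⇒ each member carries load in proportion to AE: A₁E₁ = 21040000 N, A₂E₂ = 19620000 N, ΣAE = 40660000 N.
F₁ = P·A₁E₁/ΣAE = -67600·21040000/40660000 = -34980 N.

-35.0 kN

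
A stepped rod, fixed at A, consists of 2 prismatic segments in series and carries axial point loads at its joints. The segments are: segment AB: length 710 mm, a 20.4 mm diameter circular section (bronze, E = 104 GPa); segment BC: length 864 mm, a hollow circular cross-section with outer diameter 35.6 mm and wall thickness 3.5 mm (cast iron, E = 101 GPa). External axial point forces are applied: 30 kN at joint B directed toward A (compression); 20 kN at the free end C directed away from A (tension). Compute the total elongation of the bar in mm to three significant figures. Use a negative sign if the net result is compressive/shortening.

0.276 mm

Internal axial forces (sectioning from the free end, tension +): N_BC = 20 kN, N_AB = -10 kN.
A_AB = 326.9 mm².
A_BC = 353 mm².
δ_AB = -10000·710/(326.9·104000) = -0.2089 mm
δ_BC = 20000·864/(353·101000) = 0.4847 mm
δ = Σδ_i = 0.2759 mm.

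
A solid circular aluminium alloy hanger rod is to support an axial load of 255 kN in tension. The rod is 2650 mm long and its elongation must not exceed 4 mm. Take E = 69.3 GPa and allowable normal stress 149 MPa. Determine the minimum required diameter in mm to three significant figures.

55.7 mm

Required area A ≥ P/σ_allow = 255000/149 = 1711 mm².
For a solid circular section, d ≥ √(4A/π) = 46.68 mm.
Elongation limit: A ≥ PL/(Eδ_allow) = 255000·2650/(69300·4) = 2438 mm² ⇒ d ≥ 55.71 mm.
The elongation limit governs.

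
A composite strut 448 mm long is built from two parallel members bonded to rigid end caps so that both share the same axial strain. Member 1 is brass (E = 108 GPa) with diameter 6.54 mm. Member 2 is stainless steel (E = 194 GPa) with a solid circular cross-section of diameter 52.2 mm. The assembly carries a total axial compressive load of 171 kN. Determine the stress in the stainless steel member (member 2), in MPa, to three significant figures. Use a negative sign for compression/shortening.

A_1 = 33.59 mm².
A_2 = 2140 mm².
Equal strain + equilibrium ⇒ each member carries load in proportion to AE: A₁E₁ = 3628000 N, A₂E₂ = 415200000 N, ΣAE = 418800000 N.
σ₂ = P·E₂/ΣAE = -171000·194000/418800000 = -79.21 MPa.

-79.2 MPa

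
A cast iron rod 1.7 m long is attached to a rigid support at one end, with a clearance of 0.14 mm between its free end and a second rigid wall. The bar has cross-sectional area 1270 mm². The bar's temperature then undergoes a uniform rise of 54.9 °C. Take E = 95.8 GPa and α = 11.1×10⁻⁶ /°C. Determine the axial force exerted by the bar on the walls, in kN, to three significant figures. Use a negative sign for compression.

Free thermal expansion αLΔT = 11.1e-6 · 1700 · 54.9 = 1.036 mm.
The walls engage after the gap closes; constrained expansion = 1.036 − 0.14 = 0.896 mm.
The walls impose strain ε = −(0.896)/1700 = -5.2704e-04; σ = Eε = 95800 · -5.2704e-04 = -50.49 MPa.
Wall reaction R = σ·A = -50.49·1270 = -64120 N = -64.12 kN.

-64.1 kN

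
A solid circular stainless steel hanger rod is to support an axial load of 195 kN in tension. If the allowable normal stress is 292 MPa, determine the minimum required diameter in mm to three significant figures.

Required area A ≥ P/σ_allow = 195000/292 = 667.8 mm².
For a solid circular section, d ≥ √(4A/π) = 29.16 mm.

29.2 mm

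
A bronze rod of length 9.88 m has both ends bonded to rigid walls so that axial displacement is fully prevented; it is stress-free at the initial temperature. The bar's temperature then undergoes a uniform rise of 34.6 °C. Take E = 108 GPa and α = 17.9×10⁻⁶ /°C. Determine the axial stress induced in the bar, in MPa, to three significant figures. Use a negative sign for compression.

-66.9 MPa

Free thermal expansion αLΔT = 17.9e-6 · 9880 · 34.6 = 6.119 mm.
The walls impose strain ε = −(6.119)/9880 = -6.1934e-04; σ = Eε = 108000 · -6.1934e-04 = -66.89 MPa.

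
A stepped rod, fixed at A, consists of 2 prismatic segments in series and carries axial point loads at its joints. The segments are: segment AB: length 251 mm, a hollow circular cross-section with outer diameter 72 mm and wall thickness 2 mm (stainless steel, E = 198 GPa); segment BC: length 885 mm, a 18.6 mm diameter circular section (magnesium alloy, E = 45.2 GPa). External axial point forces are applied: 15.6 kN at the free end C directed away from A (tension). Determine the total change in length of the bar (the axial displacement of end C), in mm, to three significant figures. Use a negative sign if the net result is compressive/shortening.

Internal axial forces (sectioning from the free end, tension +): N_BC = 15.6 kN, N_AB = 15.6 kN.
A_AB = 439.8 mm².
A_BC = 271.7 mm².
δ_AB = 15600·251/(439.8·198000) = 0.04496 mm
δ_BC = 15600·885/(271.7·45200) = 1.124 mm
δ = Σδ_i = 1.169 mm.

1.17 mm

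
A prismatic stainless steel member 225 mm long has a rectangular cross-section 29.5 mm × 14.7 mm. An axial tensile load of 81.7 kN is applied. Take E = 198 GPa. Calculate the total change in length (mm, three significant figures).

A = 433.6 mm².
δ_mech = NL/(AE) = 81700·225/(433.6·198000) = 0.2141 mm.

0.214 mm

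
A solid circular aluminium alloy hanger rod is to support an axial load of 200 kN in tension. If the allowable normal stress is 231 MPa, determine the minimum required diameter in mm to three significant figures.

Required area A ≥ P/σ_allow = 200000/231 = 865.8 mm².
For a solid circular section, d ≥ √(4A/π) = 33.2 mm.

33.2 mm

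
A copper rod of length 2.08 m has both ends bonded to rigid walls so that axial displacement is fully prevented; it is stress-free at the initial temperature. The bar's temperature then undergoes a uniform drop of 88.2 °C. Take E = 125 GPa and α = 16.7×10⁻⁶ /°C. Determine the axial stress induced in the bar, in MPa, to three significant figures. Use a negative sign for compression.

184 MPa

Free thermal expansion αLΔT = 16.7e-6 · 2080 · -88.2 = -3.064 mm.
The walls impose strain ε = −(-3.064)/2080 = 1.4729e-03; σ = Eε = 125000 · 1.4729e-03 = 184.1 MPa.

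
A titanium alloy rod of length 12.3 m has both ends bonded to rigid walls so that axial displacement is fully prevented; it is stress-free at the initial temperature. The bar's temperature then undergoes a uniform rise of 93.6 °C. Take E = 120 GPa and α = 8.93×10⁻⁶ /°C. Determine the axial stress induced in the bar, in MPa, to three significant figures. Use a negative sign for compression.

-100 MPa

Free thermal expansion αLΔT = 8.93e-6 · 12300 · 93.6 = 10.28 mm.
The walls impose strain ε = −(10.28)/12300 = -8.3585e-04; σ = Eε = 120000 · -8.3585e-04 = -100.3 MPa.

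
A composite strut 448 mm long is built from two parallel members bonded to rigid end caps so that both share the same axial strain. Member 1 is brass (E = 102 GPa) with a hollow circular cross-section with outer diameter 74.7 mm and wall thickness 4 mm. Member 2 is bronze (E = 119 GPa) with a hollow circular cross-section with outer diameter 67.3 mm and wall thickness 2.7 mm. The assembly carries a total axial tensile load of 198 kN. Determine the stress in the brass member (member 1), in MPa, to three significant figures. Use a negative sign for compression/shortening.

130 MPa

A_1 = 888.4 mm².
A_2 = 548 mm².
Equal strain + equilibrium ⇒ each member carries load in proportion to AE: A₁E₁ = 90620000 N, A₂E₂ = 65210000 N, ΣAE = 155800000 N.
σ₁ = P·E₁/ΣAE = 198000·102000/155800000 = 129.6 MPa.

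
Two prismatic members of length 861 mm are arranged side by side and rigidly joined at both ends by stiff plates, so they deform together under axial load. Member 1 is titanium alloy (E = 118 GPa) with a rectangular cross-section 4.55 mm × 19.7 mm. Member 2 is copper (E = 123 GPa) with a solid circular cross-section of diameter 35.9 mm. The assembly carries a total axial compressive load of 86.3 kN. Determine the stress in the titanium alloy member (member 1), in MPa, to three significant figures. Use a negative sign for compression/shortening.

-75.4 MPa

A_1 = 89.63 mm².
A_2 = 1012 mm².
Equal strain + equilibrium ⇒ each member carries load in proportion to AE: A₁E₁ = 10580000 N, A₂E₂ = 124500000 N, ΣAE = 135100000 N.
σ₁ = P·E₁/ΣAE = -86300·118000/135100000 = -75.39 MPa.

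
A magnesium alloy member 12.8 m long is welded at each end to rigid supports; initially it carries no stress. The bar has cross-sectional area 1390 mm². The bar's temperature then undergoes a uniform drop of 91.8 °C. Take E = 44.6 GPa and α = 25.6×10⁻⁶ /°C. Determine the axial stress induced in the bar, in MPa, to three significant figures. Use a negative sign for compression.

Free thermal expansion αLΔT = 25.6e-6 · 12800 · -91.8 = -30.08 mm.
The walls impose strain ε = −(-30.08)/12800 = 2.3501e-03; σ = Eε = 44600 · 2.3501e-03 = 104.8 MPa.

105 MPa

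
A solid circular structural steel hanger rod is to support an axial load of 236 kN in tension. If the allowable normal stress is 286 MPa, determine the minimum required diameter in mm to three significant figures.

32.4 mm

Required area A ≥ P/σ_allow = 236000/286 = 825.2 mm².
For a solid circular section, d ≥ √(4A/π) = 32.41 mm.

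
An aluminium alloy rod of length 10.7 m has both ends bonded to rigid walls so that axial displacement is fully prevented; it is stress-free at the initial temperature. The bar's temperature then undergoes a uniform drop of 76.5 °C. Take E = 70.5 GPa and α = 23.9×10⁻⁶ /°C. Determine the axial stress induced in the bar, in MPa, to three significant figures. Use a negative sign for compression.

Free thermal expansion αLΔT = 23.9e-6 · 10700 · -76.5 = -19.56 mm.
The walls impose strain ε = −(-19.56)/10700 = 1.8283e-03; σ = Eε = 70500 · 1.8283e-03 = 128.9 MPa.

129 MPa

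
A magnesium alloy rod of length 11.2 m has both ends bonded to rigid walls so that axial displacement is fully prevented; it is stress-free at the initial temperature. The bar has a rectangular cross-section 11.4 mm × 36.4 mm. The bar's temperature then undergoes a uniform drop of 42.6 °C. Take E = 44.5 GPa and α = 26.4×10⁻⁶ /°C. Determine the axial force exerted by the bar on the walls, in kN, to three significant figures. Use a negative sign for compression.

Free thermal expansion αLΔT = 26.4e-6 · 11200 · -42.6 = -12.6 mm.
The walls impose strain ε = −(-12.6)/11200 = 1.1246e-03; σ = Eε = 44500 · 1.1246e-03 = 50.05 MPa.
Wall reaction R = σ·A = 50.05·415 = 20770 N = 20.77 kN.

20.8 kN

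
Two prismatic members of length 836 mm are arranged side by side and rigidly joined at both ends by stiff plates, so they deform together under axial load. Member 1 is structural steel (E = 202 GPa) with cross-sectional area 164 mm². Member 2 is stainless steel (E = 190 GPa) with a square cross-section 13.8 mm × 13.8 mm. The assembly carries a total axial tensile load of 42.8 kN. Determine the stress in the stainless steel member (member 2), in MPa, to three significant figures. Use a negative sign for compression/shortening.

117 MPa

A_2 = 190.4 mm².
Equal strain + equilibrium ⇒ each member carries load in proportion to AE: A₁E₁ = 33130000 N, A₂E₂ = 36180000 N, ΣAE = 69310000 N.
σ₂ = P·E₂/ΣAE = 42800·190000/69310000 = 117.3 MPa.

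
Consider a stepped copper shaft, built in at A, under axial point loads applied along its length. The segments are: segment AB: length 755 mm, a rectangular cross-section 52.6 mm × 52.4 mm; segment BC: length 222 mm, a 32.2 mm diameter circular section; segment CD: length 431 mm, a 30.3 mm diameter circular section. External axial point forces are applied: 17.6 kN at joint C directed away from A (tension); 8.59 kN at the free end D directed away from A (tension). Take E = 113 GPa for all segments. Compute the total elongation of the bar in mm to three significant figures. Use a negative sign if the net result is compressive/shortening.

0.172 mm

Internal axial forces (sectioning from the free end, tension +): N_CD = 8.59 kN, N_BC = 26.19 kN, N_AB = 26.19 kN.
A_AB = 2756 mm².
A_BC = 814.3 mm².
A_CD = 721.1 mm².
δ_AB = 26190·755/(2756·113000) = 0.06349 mm
δ_BC = 26190·222/(814.3·113000) = 0.06318 mm
δ_CD = 8590·431/(721.1·113000) = 0.04544 mm
δ = Σδ_i = 0.1721 mm.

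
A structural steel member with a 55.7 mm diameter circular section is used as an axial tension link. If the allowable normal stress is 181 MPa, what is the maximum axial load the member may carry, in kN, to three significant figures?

A = 2437 mm².
P_max = σ_allow · A = 181 · 2437 = 441000 N = 441 kN.

441 kN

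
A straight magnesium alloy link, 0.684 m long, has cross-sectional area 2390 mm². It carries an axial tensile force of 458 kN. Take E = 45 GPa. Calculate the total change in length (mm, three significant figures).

δ_mech = NL/(AE) = 458000·684/(2390·45000) = 2.913 mm.

2.91 mm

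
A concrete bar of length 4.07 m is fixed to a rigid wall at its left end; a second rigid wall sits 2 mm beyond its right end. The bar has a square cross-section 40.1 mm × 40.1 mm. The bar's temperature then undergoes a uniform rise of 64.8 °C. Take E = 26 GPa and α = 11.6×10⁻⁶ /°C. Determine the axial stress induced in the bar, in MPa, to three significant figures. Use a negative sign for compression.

Free thermal expansion αLΔT = 11.6e-6 · 4070 · 64.8 = 3.059 mm.
The walls engage after the gap closes; constrained expansion = 3.059 − 2 = 1.059 mm.
The walls impose strain ε = −(1.059)/4070 = -2.6028e-04; σ = Eε = 26000 · -2.6028e-04 = -6.767 MPa.

-6.77 MPa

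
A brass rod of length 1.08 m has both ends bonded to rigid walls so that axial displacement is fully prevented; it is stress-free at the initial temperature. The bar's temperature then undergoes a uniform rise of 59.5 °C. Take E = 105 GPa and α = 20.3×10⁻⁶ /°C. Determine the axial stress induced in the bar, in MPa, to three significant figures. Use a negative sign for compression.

Free thermal expansion αLΔT = 20.3e-6 · 1080 · 59.5 = 1.304 mm.
The walls impose strain ε = −(1.304)/1080 = -1.2078e-03; σ = Eε = 105000 · -1.2078e-03 = -126.8 MPa.

-127 MPa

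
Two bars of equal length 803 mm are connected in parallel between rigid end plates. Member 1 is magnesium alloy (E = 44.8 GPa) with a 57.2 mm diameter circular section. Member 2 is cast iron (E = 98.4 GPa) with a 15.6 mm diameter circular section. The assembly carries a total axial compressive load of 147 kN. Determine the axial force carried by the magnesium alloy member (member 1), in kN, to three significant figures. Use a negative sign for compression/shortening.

-126 kN

A_1 = 2570 mm².
A_2 = 191.1 mm².
Equal strain + equilibrium ⇒ each member carries load in proportion to AE: A₁E₁ = 115100000 N, A₂E₂ = 18810000 N, ΣAE = 133900000 N.
F₁ = P·A₁E₁/ΣAE = -147000·115100000/133900000 = -126400 N.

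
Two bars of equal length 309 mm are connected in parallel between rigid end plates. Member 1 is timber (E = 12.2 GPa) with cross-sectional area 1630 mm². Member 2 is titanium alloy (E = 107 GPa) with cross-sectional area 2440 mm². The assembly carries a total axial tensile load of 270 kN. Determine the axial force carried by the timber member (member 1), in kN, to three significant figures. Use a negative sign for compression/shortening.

Equal strain + equilibrium ⇒ each member carries load in proportion to AE: A₁E₁ = 19890000 N, A₂E₂ = 261100000 N, ΣAE = 281000000 N.
F₁ = P·A₁E₁/ΣAE = 270000·19890000/281000000 = 19110 N.

19.1 kN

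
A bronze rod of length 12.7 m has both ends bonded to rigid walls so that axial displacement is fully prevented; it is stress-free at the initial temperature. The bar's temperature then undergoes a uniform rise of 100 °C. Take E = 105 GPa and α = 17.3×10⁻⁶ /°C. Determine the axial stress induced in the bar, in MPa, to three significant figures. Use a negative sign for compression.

-182 MPa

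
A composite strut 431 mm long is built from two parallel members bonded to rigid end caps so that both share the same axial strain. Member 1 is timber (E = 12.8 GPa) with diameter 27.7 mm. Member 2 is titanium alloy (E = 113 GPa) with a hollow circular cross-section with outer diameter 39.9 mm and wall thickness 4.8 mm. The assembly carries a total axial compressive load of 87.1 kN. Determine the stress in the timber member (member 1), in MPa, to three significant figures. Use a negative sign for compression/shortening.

-16.5 MPa

A_1 = 602.6 mm².
A_2 = 529.3 mm².
Equal strain + equilibrium ⇒ each member carries load in proportion to AE: A₁E₁ = 7714000 N, A₂E₂ = 59810000 N, ΣAE = 67520000 N.
σ₁ = P·E₁/ΣAE = -87100·12800/67520000 = -16.51 MPa.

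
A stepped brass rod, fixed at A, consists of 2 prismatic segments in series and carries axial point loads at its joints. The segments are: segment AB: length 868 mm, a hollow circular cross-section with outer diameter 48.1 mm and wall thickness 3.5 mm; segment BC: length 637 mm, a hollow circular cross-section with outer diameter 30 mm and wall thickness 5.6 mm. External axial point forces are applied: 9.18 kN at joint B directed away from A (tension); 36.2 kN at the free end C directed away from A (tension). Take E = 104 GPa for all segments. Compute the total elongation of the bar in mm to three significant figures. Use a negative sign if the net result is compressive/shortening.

Internal axial forces (sectioning from the free end, tension +): N_BC = 36.2 kN, N_AB = 45.38 kN.
A_AB = 490.4 mm².
A_BC = 429.3 mm².
δ_AB = 45380·868/(490.4·104000) = 0.7723 mm
δ_BC = 36200·637/(429.3·104000) = 0.5165 mm
δ = Σδ_i = 1.289 mm.

1.29 mm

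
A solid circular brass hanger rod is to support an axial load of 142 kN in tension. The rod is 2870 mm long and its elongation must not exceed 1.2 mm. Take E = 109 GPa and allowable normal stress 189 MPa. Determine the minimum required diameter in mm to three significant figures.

Required area A ≥ P/σ_allow = 142000/189 = 751.3 mm².
For a solid circular section, d ≥ √(4A/π) = 30.93 mm.
Elongation limit: A ≥ PL/(Eδ_allow) = 142000·2870/(109000·1.2) = 3116 mm² ⇒ d ≥ 62.98 mm.
The elongation limit governs.

63.0 mm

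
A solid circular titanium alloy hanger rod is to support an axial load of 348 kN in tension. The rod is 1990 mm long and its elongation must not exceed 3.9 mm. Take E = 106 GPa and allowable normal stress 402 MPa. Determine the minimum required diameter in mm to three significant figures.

46.2 mm

Required area A ≥ P/σ_allow = 348000/402 = 865.7 mm².
For a solid circular section, d ≥ √(4A/π) = 33.2 mm.
Elongation limit: A ≥ PL/(Eδ_allow) = 348000·1990/(106000·3.9) = 1675 mm² ⇒ d ≥ 46.18 mm.
The elongation limit governs.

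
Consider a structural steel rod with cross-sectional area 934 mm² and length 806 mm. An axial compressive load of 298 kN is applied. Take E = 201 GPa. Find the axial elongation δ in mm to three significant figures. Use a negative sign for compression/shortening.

δ_mech = NL/(AE) = -298000·806/(934·201000) = -1.279 mm.

-1.28 mm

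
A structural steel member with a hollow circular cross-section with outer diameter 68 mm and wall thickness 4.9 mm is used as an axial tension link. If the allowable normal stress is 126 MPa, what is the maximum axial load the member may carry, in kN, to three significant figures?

A = 971.3 mm².
P_max = σ_allow · A = 126 · 971.3 = 122400 N = 122.4 kN.

122 kN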